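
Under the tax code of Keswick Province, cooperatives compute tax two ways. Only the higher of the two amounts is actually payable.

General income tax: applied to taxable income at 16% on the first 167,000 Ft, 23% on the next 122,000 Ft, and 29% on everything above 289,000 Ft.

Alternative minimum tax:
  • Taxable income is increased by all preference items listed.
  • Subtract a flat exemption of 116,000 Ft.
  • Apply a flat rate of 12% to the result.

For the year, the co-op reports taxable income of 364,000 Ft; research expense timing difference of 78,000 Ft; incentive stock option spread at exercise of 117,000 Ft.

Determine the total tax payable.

76,530 Ft

Alternative minimum tax:
  Adjusted income: 364,000 Ft + 78,000 Ft + 117,000 Ft = 559,000 Ft
  Less exemption 116,000 Ft → base 443,000 Ft
  443,000 Ft × 12% = 53,160 Ft

General income tax:
  167,000 Ft × 16% = 26,720 Ft
  122,000 Ft × 23% = 28,060 Ft
  75,000 Ft × 29% = 21,750 Ft
  → 76,530 Ft

76,530 Ft > 53,160 Ft, so the general income tax governs.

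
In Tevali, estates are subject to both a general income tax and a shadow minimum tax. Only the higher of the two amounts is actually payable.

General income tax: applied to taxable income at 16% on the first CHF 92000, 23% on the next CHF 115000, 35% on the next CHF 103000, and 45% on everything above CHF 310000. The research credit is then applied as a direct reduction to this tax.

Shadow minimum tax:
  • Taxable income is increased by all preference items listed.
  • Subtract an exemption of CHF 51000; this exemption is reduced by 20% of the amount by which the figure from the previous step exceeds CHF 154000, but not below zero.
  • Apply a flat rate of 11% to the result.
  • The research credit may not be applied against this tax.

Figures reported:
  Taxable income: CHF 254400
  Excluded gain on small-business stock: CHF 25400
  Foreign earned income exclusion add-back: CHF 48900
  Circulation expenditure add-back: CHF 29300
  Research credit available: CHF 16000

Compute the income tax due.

CHF 41760

Shadow minimum tax:
  Adjusted income: CHF 254400 + CHF 25400 + CHF 48900 + CHF 29300 = CHF 358000
  Exemption: CHF 51000 − 20% × (CHF 358000 − CHF 154000) = CHF 51000 − CHF 40800 = CHF 10200
  Base: CHF 358000 − CHF 10200 = CHF 347800
  CHF 347800 × 11% = CHF 38258

General income tax:
  CHF 92000 × 16% = CHF 14720
  CHF 115000 × 23% = CHF 26450
  CHF 47400 × 35% = CHF 16590
  → CHF 57760
  Less research credit CHF 16000 → CHF 41760

CHF 41760 > CHF 38258, so the general income tax governs.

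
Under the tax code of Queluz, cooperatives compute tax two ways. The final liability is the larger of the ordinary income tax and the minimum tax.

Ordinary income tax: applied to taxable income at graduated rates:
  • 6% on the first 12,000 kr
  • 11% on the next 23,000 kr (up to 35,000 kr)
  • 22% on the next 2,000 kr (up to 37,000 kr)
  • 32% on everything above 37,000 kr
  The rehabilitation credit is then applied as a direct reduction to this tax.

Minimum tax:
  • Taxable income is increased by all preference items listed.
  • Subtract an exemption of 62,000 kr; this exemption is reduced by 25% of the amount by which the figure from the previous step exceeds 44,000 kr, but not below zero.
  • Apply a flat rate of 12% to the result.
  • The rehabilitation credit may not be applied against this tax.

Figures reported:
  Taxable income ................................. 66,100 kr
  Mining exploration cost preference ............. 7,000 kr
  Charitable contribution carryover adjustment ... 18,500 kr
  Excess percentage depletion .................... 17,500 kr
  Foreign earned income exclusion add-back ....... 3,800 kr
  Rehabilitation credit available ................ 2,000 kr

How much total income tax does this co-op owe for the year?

11,002 kr

Minimum tax:
  Adjusted income: 66,100 kr + 7,000 kr + 18,500 kr + 17,500 kr + 3,800 kr = 112,900 kr
  Exemption: 62,000 kr − 25% × (112,900 kr − 44,000 kr) = 62,000 kr − 17,225 kr = 44,775 kr
  Base: 112,900 kr − 44,775 kr = 68,125 kr
  68,125 kr × 12% = 8,175 kr

Ordinary income tax:
  12,000 kr × 6% = 720 kr
  23,000 kr × 11% = 2,530 kr
  2,000 kr × 22% = 440 kr
  29,100 kr × 32% = 9,312 kr
  → 13,002 kr
  Less rehabilitation credit 2,000 kr → 11,002 kr

11,002 kr > 8,175 kr, so the ordinary income tax governs.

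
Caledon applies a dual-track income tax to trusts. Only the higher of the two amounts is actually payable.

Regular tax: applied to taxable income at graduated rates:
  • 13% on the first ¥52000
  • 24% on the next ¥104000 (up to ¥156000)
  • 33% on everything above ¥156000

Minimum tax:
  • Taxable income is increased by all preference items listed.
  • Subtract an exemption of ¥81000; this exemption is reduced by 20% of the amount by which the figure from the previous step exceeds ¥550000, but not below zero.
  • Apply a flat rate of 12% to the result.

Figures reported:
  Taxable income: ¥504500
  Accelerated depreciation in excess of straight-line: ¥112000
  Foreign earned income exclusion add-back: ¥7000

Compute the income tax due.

¥146725

Minimum tax:
  Adjusted income: ¥504500 + ¥112000 + ¥7000 = ¥623500
  Exemption: ¥81000 − 20% × (¥623500 − ¥550000) = ¥81000 − ¥14700 = ¥66300
  Base: ¥623500 − ¥66300 = ¥557200
  ¥557200 × 12% = ¥66864

Regular tax:
  ¥52000 × 13% = ¥6760
  ¥104000 × 24% = ¥24960
  ¥348500 × 33% = ¥115005
  → ¥146725

¥146725 > ¥66864, so the regular tax governs.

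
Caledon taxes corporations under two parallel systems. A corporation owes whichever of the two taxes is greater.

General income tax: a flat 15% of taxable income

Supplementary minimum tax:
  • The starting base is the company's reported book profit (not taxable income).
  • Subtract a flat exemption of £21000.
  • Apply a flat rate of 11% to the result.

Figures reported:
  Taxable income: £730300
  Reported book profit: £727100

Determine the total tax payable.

Supplementary minimum tax:
  Base (reported book profit): £727100
  Less exemption £21000 → base £706100
  £706100 × 11% = £77671

General income tax:
  £730300 × 15% = £109545

£109545 > £77671, so the general income tax governs.

£109545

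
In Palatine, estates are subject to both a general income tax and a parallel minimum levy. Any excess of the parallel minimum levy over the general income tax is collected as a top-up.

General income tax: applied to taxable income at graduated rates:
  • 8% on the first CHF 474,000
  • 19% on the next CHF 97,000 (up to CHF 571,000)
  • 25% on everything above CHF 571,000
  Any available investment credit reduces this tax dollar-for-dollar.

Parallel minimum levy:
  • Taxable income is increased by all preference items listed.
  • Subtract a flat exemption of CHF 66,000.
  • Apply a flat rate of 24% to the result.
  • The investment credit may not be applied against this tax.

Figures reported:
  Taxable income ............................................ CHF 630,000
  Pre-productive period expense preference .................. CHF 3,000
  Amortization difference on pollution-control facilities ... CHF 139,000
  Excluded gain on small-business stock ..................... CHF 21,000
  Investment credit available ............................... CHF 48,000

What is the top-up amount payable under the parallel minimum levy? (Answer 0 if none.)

General income tax:
  CHF 474,000 × 8% = CHF 37,920
  CHF 97,000 × 19% = CHF 18,430
  CHF 59,000 × 25% = CHF 14,750
  → CHF 71,100
  Less investment credit CHF 48,000 → CHF 23,100

Parallel minimum levy:
  Adjusted income: CHF 630,000 + CHF 3,000 + CHF 139,000 + CHF 21,000 = CHF 793,000
  Less exemption CHF 66,000 → base CHF 727,000
  CHF 727,000 × 24% = CHF 174,480

Excess of parallel minimum levy over general income tax: CHF 174,480 − CHF 23,100 = CHF 151,380.

CHF 151,380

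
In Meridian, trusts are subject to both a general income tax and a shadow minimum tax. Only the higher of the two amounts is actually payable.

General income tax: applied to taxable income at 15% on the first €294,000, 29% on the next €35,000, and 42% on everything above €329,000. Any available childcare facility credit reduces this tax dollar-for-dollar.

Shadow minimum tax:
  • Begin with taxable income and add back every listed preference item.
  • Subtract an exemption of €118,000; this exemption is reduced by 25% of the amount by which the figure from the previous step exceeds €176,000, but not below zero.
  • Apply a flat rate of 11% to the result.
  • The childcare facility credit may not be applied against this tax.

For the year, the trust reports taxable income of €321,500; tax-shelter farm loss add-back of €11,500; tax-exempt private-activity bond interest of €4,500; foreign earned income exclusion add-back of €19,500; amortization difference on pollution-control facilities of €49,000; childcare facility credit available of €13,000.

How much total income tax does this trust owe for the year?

Shadow minimum tax:
  Adjusted income: €321,500 + €11,500 + €4,500 + €19,500 + €49,000 = €406,000
  Exemption: €118,000 − 25% × (€406,000 − €176,000) = €118,000 − €57,500 = €60,500
  Base: €406,000 − €60,500 = €345,500
  €345,500 × 11% = €38,005

General income tax:
  €294,000 × 15% = €44,100
  €27,500 × 29% = €7,975
  → €52,075
  Less childcare facility credit €13,000 → €39,075

€39,075 > €38,005, so the general income tax governs.

€39,075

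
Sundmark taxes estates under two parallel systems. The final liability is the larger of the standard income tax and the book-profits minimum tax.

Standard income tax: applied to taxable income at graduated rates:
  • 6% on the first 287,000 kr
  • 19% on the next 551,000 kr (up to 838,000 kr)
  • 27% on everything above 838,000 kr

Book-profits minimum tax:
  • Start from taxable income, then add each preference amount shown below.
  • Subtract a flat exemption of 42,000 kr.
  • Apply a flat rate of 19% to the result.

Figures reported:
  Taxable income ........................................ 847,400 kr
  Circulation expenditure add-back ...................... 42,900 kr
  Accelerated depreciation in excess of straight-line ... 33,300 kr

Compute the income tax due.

Standard income tax:
  287,000 kr × 6% = 17,220 kr
  551,000 kr × 19% = 104,690 kr
  9,400 kr × 27% = 2,538 kr
  → 124,448 kr

Book-profits minimum tax:
  Adjusted income: 847,400 kr + 42,900 kr + 33,300 kr = 923,600 kr
  Less exemption 42,000 kr → base 881,600 kr
  881,600 kr × 19% = 167,504 kr

167,504 kr > 124,448 kr, so the book-profits minimum tax is the binding amount.

167,504 kr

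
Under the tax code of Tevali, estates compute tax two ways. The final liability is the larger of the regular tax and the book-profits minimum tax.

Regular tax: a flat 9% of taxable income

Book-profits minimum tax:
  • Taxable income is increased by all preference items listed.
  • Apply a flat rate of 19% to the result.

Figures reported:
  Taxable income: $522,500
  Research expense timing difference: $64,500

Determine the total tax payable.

Regular tax:
  $522,500 × 9% = $47,025

Book-profits minimum tax:
  Adjusted income: $522,500 + $64,500 = $587,000
  $587,000 × 19% = $111,530

$111,530 > $47,025, so the book-profits minimum tax is the binding amount.

$111,530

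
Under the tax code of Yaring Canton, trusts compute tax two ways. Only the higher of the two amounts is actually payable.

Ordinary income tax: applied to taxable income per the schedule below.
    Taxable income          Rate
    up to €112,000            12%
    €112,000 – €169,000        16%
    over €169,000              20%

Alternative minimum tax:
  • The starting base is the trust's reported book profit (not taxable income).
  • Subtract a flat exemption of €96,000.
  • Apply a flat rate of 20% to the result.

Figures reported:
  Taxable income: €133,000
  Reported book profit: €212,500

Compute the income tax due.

€23,300

Alternative minimum tax:
  Base (reported book profit): €212,500
  Less exemption €96,000 → base €116,500
  €116,500 × 20% = €23,300

Ordinary income tax:
  €112,000 × 12% = €13,440
  €21,000 × 16% = €3,360
  → €16,800

€23,300 > €16,800, so the alternative minimum tax is the binding amount.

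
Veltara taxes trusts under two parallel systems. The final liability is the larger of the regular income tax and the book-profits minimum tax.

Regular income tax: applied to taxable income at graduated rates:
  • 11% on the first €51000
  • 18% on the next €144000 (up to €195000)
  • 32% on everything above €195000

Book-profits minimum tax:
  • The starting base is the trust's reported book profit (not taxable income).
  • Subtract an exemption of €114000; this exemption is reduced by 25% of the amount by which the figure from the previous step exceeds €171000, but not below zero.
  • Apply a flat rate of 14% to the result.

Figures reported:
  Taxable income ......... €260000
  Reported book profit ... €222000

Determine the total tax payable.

€52330

Regular income tax:
  €51000 × 11% = €5610
  €144000 × 18% = €25920
  €65000 × 32% = €20800
  → €52330

Book-profits minimum tax:
  Base (reported book profit): €222000
  Exemption: €114000 − 25% × (€222000 − €171000) = €114000 − €12750 = €101250
  Base: €222000 − €101250 = €120750
  €120750 × 14% = €16905

€52330 > €16905, so the regular income tax governs.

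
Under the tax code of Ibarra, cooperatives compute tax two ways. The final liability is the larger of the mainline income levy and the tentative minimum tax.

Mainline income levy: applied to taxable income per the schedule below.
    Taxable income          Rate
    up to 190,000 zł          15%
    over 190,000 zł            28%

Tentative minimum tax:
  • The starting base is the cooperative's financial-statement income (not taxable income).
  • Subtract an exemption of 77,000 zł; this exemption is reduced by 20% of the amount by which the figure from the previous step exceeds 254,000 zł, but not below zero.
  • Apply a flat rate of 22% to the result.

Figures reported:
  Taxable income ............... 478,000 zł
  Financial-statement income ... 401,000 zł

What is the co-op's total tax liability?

109,140 zł

Mainline income levy:
  190,000 zł × 15% = 28,500 zł
  288,000 zł × 28% = 80,640 zł
  → 109,140 zł

Tentative minimum tax:
  Base (financial-statement income): 401,000 zł
  Exemption: 77,000 zł − 20% × (401,000 zł − 254,000 zł) = 77,000 zł − 29,400 zł = 47,600 zł
  Base: 401,000 zł − 47,600 zł = 353,400 zł
  353,400 zł × 22% = 77,748 zł

109,140 zł > 77,748 zł, so the mainline income levy governs.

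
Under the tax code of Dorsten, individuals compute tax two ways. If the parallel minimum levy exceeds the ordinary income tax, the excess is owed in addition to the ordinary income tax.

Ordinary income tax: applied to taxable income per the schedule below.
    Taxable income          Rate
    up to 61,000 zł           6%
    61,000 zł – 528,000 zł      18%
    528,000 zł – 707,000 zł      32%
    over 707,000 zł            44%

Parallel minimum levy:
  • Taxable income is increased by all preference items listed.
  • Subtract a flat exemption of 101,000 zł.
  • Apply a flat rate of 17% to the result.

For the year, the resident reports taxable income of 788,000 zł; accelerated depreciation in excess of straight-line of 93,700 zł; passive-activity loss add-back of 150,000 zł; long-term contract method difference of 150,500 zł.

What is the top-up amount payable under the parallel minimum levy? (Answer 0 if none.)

Parallel minimum levy:
  Adjusted income: 788,000 zł + 93,700 zł + 150,000 zł + 150,500 zł = 1,182,200 zł
  Less exemption 101,000 zł → base 1,081,200 zł
  1,081,200 zł × 17% = 183,804 zł

Ordinary income tax:
  61,000 zł × 6% = 3,660 zł
  467,000 zł × 18% = 84,060 zł
  179,000 zł × 32% = 57,280 zł
  81,000 zł × 44% = 35,640 zł
  → 180,640 zł

Excess of parallel minimum levy over ordinary income tax: 183,804 zł − 180,640 zł = 3,164 zł.

3,164 zł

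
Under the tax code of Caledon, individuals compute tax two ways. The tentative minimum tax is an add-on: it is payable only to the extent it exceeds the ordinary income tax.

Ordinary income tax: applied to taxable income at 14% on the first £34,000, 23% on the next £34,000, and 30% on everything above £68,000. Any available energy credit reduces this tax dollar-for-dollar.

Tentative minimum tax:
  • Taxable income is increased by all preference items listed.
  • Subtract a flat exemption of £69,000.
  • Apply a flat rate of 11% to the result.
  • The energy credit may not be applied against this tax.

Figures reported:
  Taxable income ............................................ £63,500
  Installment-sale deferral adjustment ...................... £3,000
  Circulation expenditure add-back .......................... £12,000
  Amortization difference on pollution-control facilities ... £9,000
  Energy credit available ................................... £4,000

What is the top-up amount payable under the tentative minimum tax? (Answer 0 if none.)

£0

Tentative minimum tax:
  Adjusted income: £63,500 + £3,000 + £12,000 + £9,000 = £87,500
  Less exemption £69,000 → base £18,500
  £18,500 × 11% = £2,035

Ordinary income tax:
  £34,000 × 14% = £4,760
  £29,500 × 23% = £6,785
  → £11,545
  Less energy credit £4,000 → £7,545

£2,035 ≤ £7,545, so no add-on is due.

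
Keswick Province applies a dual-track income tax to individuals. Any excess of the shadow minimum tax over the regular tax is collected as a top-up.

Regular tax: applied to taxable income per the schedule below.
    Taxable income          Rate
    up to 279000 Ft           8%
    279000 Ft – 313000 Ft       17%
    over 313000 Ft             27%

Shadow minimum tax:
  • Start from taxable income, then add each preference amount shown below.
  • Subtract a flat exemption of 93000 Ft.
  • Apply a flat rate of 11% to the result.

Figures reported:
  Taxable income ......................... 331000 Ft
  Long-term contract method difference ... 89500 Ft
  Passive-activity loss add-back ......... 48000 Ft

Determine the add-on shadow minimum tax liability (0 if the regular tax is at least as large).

Shadow minimum tax:
  Adjusted income: 331000 Ft + 89500 Ft + 48000 Ft = 468500 Ft
  Less exemption 93000 Ft → base 375500 Ft
  375500 Ft × 11% = 41305 Ft

Regular tax:
  279000 Ft × 8% = 22320 Ft
  34000 Ft × 17% = 5780 Ft
  18000 Ft × 27% = 4860 Ft
  → 32960 Ft

Excess of shadow minimum tax over regular tax: 41305 Ft − 32960 Ft = 8345 Ft.

8345 Ft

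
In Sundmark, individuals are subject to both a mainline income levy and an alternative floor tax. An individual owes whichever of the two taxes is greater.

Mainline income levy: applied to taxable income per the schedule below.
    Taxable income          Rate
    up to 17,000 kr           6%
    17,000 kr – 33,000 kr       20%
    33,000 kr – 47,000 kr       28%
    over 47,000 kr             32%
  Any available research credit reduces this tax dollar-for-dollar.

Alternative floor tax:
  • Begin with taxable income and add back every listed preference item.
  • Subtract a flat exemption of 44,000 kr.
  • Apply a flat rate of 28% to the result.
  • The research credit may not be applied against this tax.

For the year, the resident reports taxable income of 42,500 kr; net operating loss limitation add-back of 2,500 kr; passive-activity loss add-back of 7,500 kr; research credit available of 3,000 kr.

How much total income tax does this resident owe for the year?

3,880 kr

Alternative floor tax:
  Adjusted income: 42,500 kr + 2,500 kr + 7,500 kr = 52,500 kr
  Less exemption 44,000 kr → base 8,500 kr
  8,500 kr × 28% = 2,380 kr

Mainline income levy:
  17,000 kr × 6% = 1,020 kr
  16,000 kr × 20% = 3,200 kr
  9,500 kr × 28% = 2,660 kr
  → 6,880 kr
  Less research credit 3,000 kr → 3,880 kr

3,880 kr > 2,380 kr, so the mainline income levy governs.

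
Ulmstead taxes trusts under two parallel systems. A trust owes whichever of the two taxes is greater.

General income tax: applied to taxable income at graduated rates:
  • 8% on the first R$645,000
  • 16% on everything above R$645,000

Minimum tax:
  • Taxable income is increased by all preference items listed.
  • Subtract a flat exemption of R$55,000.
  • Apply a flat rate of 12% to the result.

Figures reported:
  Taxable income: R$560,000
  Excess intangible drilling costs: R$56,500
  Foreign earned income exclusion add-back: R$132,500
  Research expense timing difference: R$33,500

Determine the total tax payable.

R$87,300

General income tax:
  R$560,000 × 8% = R$44,800

Minimum tax:
  Adjusted income: R$560,000 + R$56,500 + R$132,500 + R$33,500 = R$782,500
  Less exemption R$55,000 → base R$727,500
  R$727,500 × 12% = R$87,300

R$87,300 > R$44,800, so the minimum tax is the binding amount.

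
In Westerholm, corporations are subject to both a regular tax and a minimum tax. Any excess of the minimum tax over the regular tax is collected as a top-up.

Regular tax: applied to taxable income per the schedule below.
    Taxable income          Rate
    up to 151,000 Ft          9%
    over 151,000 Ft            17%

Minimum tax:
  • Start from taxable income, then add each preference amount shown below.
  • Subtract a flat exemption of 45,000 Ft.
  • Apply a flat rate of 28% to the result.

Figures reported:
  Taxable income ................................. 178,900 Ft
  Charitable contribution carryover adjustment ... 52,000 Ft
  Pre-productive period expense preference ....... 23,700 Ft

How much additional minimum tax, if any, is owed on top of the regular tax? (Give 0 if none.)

40,355 Ft

Regular tax:
  151,000 Ft × 9% = 13,590 Ft
  27,900 Ft × 17% = 4,743 Ft
  → 18,333 Ft

Minimum tax:
  Adjusted income: 178,900 Ft + 52,000 Ft + 23,700 Ft = 254,600 Ft
  Less exemption 45,000 Ft → base 209,600 Ft
  209,600 Ft × 28% = 58,688 Ft

Excess of minimum tax over regular tax: 58,688 Ft − 18,333 Ft = 40,355 Ft.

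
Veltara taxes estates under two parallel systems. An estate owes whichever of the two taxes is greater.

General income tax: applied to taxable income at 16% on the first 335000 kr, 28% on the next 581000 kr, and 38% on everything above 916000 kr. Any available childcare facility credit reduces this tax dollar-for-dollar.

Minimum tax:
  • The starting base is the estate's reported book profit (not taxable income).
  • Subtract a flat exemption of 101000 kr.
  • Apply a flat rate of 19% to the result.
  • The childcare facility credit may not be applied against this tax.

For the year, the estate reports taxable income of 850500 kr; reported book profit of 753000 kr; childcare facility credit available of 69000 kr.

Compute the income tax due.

General income tax:
  335000 kr × 16% = 53600 kr
  515500 kr × 28% = 144340 kr
  → 197940 kr
  Less childcare facility credit 69000 kr → 128940 kr

Minimum tax:
  Base (reported book profit): 753000 kr
  Less exemption 101000 kr → base 652000 kr
  652000 kr × 19% = 123880 kr

128940 kr > 123880 kr, so the general income tax governs.

128940 kr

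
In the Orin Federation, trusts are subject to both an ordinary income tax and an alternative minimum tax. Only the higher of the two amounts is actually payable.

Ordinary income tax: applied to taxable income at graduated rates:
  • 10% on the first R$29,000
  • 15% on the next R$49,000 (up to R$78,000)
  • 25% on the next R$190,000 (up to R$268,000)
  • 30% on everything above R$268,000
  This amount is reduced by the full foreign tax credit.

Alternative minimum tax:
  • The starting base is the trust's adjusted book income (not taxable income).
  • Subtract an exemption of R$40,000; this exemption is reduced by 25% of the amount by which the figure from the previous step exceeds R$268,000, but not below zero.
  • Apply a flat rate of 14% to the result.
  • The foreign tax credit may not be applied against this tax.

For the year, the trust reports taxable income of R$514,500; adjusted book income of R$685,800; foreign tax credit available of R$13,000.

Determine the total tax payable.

Alternative minimum tax:
  Base (adjusted book income): R$685,800
  Exemption: 25% × (R$685,800 − R$268,000) = R$104,450 ≥ R$40,000, so the exemption is fully phased out
  Base: R$685,800 − R$0 = R$685,800
  R$685,800 × 14% = R$96,012

Ordinary income tax:
  R$29,000 × 10% = R$2,900
  R$49,000 × 15% = R$7,350
  R$190,000 × 25% = R$47,500
  R$246,500 × 30% = R$73,950
  → R$131,700
  Less foreign tax credit R$13,000 → R$118,700

R$118,700 > R$96,012, so the ordinary income tax governs.

R$118,700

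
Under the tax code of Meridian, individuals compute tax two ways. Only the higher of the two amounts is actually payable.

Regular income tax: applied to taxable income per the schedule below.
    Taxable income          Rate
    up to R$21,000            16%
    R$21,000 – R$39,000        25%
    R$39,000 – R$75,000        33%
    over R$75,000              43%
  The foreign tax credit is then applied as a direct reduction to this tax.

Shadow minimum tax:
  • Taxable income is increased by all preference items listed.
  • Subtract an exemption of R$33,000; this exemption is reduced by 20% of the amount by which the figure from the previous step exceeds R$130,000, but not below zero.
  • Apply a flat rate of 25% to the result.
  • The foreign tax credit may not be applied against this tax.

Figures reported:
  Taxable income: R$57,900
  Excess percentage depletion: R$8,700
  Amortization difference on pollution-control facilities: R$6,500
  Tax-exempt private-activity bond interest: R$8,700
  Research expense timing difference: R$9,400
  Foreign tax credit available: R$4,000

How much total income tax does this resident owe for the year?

R$14,550

Shadow minimum tax:
  Adjusted income: R$57,900 + R$8,700 + R$6,500 + R$8,700 + R$9,400 = R$91,200
  Exemption: R$91,200 ≤ R$130,000, so full R$33,000 applies
  Base: R$91,200 − R$33,000 = R$58,200
  R$58,200 × 25% = R$14,550

Regular income tax:
  R$21,000 × 16% = R$3,360
  R$18,000 × 25% = R$4,500
  R$18,900 × 33% = R$6,237
  → R$14,097
  Less foreign tax credit R$4,000 → R$10,097

R$14,550 > R$10,097, so the shadow minimum tax is the binding amount.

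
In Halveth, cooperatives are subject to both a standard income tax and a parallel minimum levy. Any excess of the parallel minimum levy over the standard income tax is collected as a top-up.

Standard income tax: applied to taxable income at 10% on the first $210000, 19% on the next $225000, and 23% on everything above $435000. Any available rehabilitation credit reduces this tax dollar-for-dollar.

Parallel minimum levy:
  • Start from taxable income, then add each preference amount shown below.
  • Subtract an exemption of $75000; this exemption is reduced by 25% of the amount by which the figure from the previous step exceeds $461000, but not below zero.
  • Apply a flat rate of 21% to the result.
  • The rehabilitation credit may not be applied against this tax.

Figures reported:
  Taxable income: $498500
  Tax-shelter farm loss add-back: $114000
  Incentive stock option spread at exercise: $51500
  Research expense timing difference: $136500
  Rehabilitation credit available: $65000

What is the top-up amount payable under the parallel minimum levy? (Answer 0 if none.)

$154750

Standard income tax:
  $210000 × 10% = $21000
  $225000 × 19% = $42750
  $63500 × 23% = $14605
  → $78355
  Less rehabilitation credit $65000 → $13355

Parallel minimum levy:
  Adjusted income: $498500 + $114000 + $51500 + $136500 = $800500
  Exemption: 25% × ($800500 − $461000) = $84875 ≥ $75000, so the exemption is fully phased out
  Base: $800500 − $0 = $800500
  $800500 × 21% = $168105

Excess of parallel minimum levy over standard income tax: $168105 − $13355 = $154750.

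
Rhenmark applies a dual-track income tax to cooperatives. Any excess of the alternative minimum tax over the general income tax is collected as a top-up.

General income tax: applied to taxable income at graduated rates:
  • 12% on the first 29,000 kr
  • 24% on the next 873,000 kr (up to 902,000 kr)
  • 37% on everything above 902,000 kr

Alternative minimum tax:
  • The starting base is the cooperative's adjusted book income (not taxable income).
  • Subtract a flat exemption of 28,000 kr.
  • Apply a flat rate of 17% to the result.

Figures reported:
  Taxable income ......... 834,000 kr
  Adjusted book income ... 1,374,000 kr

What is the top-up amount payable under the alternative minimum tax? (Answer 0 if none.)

32,140 kr

General income tax:
  29,000 kr × 12% = 3,480 kr
  805,000 kr × 24% = 193,200 kr
  → 196,680 kr

Alternative minimum tax:
  Base (adjusted book income): 1,374,000 kr
  Less exemption 28,000 kr → base 1,346,000 kr
  1,346,000 kr × 17% = 228,820 kr

Excess of alternative minimum tax over general income tax: 228,820 kr − 196,680 kr = 32,140 kr.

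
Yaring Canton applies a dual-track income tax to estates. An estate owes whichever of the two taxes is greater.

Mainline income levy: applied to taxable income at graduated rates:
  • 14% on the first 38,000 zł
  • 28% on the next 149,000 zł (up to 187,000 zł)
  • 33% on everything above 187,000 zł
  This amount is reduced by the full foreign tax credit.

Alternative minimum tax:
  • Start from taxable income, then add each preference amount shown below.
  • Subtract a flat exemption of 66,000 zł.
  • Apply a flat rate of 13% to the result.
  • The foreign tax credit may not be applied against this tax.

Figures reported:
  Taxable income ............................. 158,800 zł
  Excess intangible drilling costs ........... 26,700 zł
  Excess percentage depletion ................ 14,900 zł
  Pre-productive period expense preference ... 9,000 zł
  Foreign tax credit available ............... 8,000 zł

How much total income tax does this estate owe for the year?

31,144 zł

Mainline income levy:
  38,000 zł × 14% = 5,320 zł
  120,800 zł × 28% = 33,824 zł
  → 39,144 zł
  Less foreign tax credit 8,000 zł → 31,144 zł

Alternative minimum tax:
  Adjusted income: 158,800 zł + 26,700 zł + 14,900 zł + 9,000 zł = 209,400 zł
  Less exemption 66,000 zł → base 143,400 zł
  143,400 zł × 13% = 18,642 zł

31,144 zł > 18,642 zł, so the mainline income levy governs.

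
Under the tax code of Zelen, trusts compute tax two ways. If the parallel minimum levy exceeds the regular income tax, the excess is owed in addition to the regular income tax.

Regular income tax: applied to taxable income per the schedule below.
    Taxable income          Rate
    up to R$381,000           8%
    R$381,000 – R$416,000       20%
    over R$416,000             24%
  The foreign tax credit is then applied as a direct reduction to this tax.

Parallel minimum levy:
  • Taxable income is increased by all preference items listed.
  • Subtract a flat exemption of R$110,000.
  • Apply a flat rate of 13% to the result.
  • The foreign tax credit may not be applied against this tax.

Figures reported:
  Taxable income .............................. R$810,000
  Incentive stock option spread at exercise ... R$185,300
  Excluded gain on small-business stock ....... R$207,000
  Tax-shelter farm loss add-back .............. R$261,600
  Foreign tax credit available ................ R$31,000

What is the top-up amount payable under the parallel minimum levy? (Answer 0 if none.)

R$74,967

Regular income tax:
  R$381,000 × 8% = R$30,480
  R$35,000 × 20% = R$7,000
  R$394,000 × 24% = R$94,560
  → R$132,040
  Less foreign tax credit R$31,000 → R$101,040

Parallel minimum levy:
  Adjusted income: R$810,000 + R$185,300 + R$207,000 + R$261,600 = R$1,463,900
  Less exemption R$110,000 → base R$1,353,900
  R$1,353,900 × 13% = R$176,007

Excess of parallel minimum levy over regular income tax: R$176,007 − R$101,040 = R$74,967.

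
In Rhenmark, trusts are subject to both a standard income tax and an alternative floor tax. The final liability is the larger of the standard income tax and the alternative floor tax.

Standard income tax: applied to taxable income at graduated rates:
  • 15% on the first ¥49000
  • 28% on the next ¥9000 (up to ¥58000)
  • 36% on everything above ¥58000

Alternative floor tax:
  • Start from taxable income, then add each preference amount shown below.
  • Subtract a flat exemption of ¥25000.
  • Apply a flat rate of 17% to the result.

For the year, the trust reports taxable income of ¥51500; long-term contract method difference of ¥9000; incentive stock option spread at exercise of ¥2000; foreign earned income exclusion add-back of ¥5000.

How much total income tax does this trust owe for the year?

Standard income tax:
  ¥49000 × 15% = ¥7350
  ¥2500 × 28% = ¥700
  → ¥8050

Alternative floor tax:
  Adjusted income: ¥51500 + ¥9000 + ¥2000 + ¥5000 = ¥67500
  Less exemption ¥25000 → base ¥42500
  ¥42500 × 17% = ¥7225

¥8050 > ¥7225, so the standard income tax governs.

¥8050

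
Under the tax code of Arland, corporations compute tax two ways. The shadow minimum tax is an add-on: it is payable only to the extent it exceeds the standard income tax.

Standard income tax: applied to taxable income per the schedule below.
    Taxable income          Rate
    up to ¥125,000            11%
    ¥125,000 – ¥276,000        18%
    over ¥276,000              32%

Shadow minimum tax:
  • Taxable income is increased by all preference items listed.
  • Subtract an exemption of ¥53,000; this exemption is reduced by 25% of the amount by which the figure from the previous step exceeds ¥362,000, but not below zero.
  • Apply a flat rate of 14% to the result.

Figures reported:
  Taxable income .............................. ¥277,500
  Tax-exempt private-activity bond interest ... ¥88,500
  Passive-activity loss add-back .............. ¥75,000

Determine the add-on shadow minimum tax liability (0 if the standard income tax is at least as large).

Shadow minimum tax:
  Adjusted income: ¥277,500 + ¥88,500 + ¥75,000 = ¥441,000
  Exemption: ¥53,000 − 25% × (¥441,000 − ¥362,000) = ¥53,000 − ¥19,750 = ¥33,250
  Base: ¥441,000 − ¥33,250 = ¥407,750
  ¥407,750 × 14% = ¥57,085

Standard income tax:
  ¥125,000 × 11% = ¥13,750
  ¥151,000 × 18% = ¥27,180
  ¥1,500 × 32% = ¥480
  → ¥41,410

Excess of shadow minimum tax over standard income tax: ¥57,085 − ¥41,410 = ¥15,675.

¥15,675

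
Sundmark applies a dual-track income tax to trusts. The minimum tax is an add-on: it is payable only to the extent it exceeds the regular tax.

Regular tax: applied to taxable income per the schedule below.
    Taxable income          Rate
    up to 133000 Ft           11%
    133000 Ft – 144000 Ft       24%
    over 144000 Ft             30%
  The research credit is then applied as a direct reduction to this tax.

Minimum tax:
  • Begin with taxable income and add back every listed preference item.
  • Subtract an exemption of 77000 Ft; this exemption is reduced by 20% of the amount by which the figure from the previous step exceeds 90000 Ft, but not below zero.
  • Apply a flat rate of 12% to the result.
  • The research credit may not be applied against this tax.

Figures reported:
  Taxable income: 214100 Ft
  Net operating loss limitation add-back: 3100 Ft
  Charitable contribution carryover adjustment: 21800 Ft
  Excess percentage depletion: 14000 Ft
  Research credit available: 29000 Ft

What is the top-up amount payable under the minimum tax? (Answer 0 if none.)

15732 Ft

Regular tax:
  133000 Ft × 11% = 14630 Ft
  11000 Ft × 24% = 2640 Ft
  70100 Ft × 30% = 21030 Ft
  → 38300 Ft
  Less research credit 29000 Ft → 9300 Ft

Minimum tax:
  Adjusted income: 214100 Ft + 3100 Ft + 21800 Ft + 14000 Ft = 253000 Ft
  Exemption: 77000 Ft − 20% × (253000 Ft − 90000 Ft) = 77000 Ft − 32600 Ft = 44400 Ft
  Base: 253000 Ft − 44400 Ft = 208600 Ft
  208600 Ft × 12% = 25032 Ft

Excess of minimum tax over regular tax: 25032 Ft − 9300 Ft = 15732 Ft.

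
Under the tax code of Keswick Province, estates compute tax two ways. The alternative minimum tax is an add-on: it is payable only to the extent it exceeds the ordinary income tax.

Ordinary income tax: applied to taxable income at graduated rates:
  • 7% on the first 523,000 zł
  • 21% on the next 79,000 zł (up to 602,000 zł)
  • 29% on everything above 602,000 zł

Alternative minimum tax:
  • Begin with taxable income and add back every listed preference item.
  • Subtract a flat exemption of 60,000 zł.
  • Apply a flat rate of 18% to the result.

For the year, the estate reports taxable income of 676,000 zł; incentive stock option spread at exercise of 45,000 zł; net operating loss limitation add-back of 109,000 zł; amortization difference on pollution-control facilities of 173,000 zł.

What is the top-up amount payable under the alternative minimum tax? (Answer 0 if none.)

Alternative minimum tax:
  Adjusted income: 676,000 zł + 45,000 zł + 109,000 zł + 173,000 zł = 1,003,000 zł
  Less exemption 60,000 zł → base 943,000 zł
  943,000 zł × 18% = 169,740 zł

Ordinary income tax:
  523,000 zł × 7% = 36,610 zł
  79,000 zł × 21% = 16,590 zł
  74,000 zł × 29% = 21,460 zł
  → 74,660 zł

Excess of alternative minimum tax over ordinary income tax: 169,740 zł − 74,660 zł = 95,080 zł.

95,080 zł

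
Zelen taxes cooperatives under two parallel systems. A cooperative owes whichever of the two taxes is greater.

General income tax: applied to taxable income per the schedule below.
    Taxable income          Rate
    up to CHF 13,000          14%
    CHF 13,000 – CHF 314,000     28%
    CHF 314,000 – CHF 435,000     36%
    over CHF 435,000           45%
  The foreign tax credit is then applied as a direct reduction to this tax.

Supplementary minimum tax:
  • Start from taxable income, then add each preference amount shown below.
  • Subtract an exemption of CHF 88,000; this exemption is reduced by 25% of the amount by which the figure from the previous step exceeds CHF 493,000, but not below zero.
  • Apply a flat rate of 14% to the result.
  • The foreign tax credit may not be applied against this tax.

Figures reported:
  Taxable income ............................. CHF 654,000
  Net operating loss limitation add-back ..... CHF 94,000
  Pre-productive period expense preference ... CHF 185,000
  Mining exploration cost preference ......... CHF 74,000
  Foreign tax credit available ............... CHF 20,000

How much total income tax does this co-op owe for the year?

CHF 208,210

Supplementary minimum tax:
  Adjusted income: CHF 654,000 + CHF 94,000 + CHF 185,000 + CHF 74,000 = CHF 1,007,000
  Exemption: 25% × (CHF 1,007,000 − CHF 493,000) = CHF 128,500 ≥ CHF 88,000, so the exemption is fully phased out
  Base: CHF 1,007,000 − CHF 0 = CHF 1,007,000
  CHF 1,007,000 × 14% = CHF 140,980

General income tax:
  CHF 13,000 × 14% = CHF 1,820
  CHF 301,000 × 28% = CHF 84,280
  CHF 121,000 × 36% = CHF 43,560
  CHF 219,000 × 45% = CHF 98,550
  → CHF 228,210
  Less foreign tax credit CHF 20,000 → CHF 208,210

CHF 208,210 > CHF 140,980, so the general income tax governs.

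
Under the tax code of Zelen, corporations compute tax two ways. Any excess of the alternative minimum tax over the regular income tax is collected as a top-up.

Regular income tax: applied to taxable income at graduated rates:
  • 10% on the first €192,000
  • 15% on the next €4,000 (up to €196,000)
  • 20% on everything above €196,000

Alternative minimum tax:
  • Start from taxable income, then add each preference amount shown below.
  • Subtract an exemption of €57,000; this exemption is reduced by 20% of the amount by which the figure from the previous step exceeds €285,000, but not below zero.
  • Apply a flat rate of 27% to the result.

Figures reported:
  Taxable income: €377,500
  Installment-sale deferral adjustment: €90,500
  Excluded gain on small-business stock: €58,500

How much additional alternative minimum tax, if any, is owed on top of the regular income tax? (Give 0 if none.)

Regular income tax:
  €192,000 × 10% = €19,200
  €4,000 × 15% = €600
  €181,500 × 20% = €36,300
  → €56,100

Alternative minimum tax:
  Adjusted income: €377,500 + €90,500 + €58,500 = €526,500
  Exemption: €57,000 − 20% × (€526,500 − €285,000) = €57,000 − €48,300 = €8,700
  Base: €526,500 − €8,700 = €517,800
  €517,800 × 27% = €139,806

Excess of alternative minimum tax over regular income tax: €139,806 − €56,100 = €83,706.

€83,706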